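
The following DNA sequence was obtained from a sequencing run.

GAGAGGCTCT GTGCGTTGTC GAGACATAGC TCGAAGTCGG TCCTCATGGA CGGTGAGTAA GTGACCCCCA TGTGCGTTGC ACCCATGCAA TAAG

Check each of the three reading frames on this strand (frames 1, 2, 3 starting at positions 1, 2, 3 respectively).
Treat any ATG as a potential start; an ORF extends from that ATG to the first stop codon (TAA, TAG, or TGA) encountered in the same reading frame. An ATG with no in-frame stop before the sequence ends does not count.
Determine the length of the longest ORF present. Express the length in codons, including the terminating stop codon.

Frame 1: GAG AGG CTC TGT GCG TTG TCG AGA CAT AGC TCG AAG TCG GTC CTC ATG GAC GGT GAG TAA GTG ACC CCC ATG TGC GTT GCA CCC ATG CAA TAA — ATG at 46, stop TAA at 58 → 15 nt; ATG at 70, stop TAA at 91 → 24 nt; ATG at 85, stop TAA at 91 → 9 nt.
Frame 2: AGA GGC TCT GTG CGT TGT CGA GAC ATA GCT CGA AGT CGG TCC TCA TGG ACG GTG AGT AAG TGA CCC CCA TGT GCG TTG CAC CCA TGC AAT AAG — no ATG→stop ORF.
Frame 3: GAG GCT CTG TGC GTT GTC GAG ACA TAG CTC GAA GTC GGT CCT CAT GGA CGG TGA GTA AGT GAC CCC CAT GTG CGT TGC ACC CAT GCA ATA — no ATG→stop ORF.
Longest: frame 1, positions 70–93, 24 nt = 8 codons = 7 aa. → 8 codons.

8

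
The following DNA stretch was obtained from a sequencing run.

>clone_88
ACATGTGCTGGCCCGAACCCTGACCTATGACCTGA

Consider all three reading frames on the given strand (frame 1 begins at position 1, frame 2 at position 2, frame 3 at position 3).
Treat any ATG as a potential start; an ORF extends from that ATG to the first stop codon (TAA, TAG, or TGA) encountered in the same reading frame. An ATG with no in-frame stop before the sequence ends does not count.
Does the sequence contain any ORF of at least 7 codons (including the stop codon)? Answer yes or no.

Frame 1: ACA TGT GCT GGC CCG AAC CCT GAC CTA TGA CCT — no ATG→stop ORF.
Frame 2: CAT GTG CTG GCC CGA ACC CTG ACC TAT GAC CTG — no ATG→stop ORF.
Frame 3: ATG TGC TGG CCC GAA CCC TGA CCT ATG ACC TGA — ATG at 3, stop TGA at 21 → 21 nt; ATG at 27, stop TGA at 33 → 9 nt.
Frame 3 has an ORF of 7 codons (positions 3–23) ≥ 7, so yes.

yes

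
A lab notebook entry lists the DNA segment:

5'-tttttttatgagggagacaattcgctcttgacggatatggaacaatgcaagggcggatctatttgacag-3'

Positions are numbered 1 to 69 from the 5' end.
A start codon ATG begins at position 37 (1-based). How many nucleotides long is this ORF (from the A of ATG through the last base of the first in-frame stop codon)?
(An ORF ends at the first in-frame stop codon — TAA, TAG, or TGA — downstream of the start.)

30

Codons from position 37: ATG (37–39), GAA (40–42), CAA (43–45), TGC (46–48), AAG (49–51), GGC (52–54), GGA (55–57), TCT (58–60), ATT (61–63), TGA (64–66).
TGA is the first in-frame stop; ORF spans 37–66, 30 nucleotides.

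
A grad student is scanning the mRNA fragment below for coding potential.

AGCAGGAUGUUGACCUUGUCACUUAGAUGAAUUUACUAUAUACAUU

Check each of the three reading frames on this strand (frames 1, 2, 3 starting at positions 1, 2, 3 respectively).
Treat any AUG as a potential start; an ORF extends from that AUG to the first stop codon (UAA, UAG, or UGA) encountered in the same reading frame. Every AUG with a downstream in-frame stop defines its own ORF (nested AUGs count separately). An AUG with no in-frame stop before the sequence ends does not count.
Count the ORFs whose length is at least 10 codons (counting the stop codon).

0

Frame 1: AGC AGG AUG UUG ACC UUG UCA CUU AGA UGA AUU UAC UAU AUA CAU — AUG at 7, stop UGA at 28 → 24 nt.
Frame 2: GCA GGA UGU UGA CCU UGU CAC UUA GAU GAA UUU ACU AUA UAC AUU — no AUG→stop ORF.
Frame 3: CAG GAU GUU GAC CUU GUC ACU UAG AUG AAU UUA CUA UAU ACA — no AUG→stop ORF.
No ORF reaches 10 codons. Count = 0.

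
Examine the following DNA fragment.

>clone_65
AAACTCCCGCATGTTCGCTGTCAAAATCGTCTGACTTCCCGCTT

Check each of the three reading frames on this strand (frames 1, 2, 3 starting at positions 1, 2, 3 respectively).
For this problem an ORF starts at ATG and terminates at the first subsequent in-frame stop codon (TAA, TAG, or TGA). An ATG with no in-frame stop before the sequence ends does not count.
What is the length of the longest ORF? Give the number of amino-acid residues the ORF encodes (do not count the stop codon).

7

Frame 1: AAA CTC CCG CAT GTT CGC TGT CAA AAT CGT CTG ACT TCC CGC — no ATG→stop ORF.
Frame 2: AAC TCC CGC ATG TTC GCT GTC AAA ATC GTC TGA CTT CCC GCT — ATG at 11, stop TGA at 32 → 24 nt.
Frame 3: ACT CCC GCA TGT TCG CTG TCA AAA TCG TCT GAC TTC CCG CTT — no ATG→stop ORF.
Longest: frame 2, positions 11–34, 24 nt = 8 codons = 7 aa. → 7 amino acids.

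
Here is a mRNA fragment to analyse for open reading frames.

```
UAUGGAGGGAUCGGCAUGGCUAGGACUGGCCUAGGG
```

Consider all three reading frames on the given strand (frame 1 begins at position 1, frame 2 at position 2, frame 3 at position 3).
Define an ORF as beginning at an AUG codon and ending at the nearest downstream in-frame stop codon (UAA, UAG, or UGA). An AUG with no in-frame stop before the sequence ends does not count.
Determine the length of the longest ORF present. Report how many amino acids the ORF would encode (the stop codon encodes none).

10

Frame 1: UAU GGA GGG AUC GGC AUG GCU AGG ACU GGC CUA GGG — no AUG→stop ORF.
Frame 2: AUG GAG GGA UCG GCA UGG CUA GGA CUG GCC UAG — AUG at 2, stop UAG at 32 → 33 nt.
Frame 3: UGG AGG GAU CGG CAU GGC UAG GAC UGG CCU AGG — no AUG→stop ORF.
Longest: frame 2, positions 2–34, 33 nt = 11 codons = 10 aa. → 10 amino acids.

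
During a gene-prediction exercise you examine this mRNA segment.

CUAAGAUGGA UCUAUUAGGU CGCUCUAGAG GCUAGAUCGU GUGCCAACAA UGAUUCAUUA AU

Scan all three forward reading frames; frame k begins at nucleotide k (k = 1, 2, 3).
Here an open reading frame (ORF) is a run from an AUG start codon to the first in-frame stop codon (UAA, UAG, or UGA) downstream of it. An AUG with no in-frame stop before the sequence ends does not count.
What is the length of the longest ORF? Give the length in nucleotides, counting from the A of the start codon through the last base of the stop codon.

30

Frame 1: CUA AGA UGG AUC UAU UAG GUC GCU CUA GAG GCU AGA UCG UGU GCC AAC AAU GAU UCA UUA — no AUG→stop ORF.
Frame 2: UAA GAU GGA UCU AUU AGG UCG CUC UAG AGG CUA GAU CGU GUG CCA ACA AUG AUU CAU UAA — AUG at 50, stop UAA at 59 → 12 nt.
Frame 3: AAG AUG GAU CUA UUA GGU CGC UCU AGA GGC UAG AUC GUG UGC CAA CAA UGA UUC AUU AAU — AUG at 6, stop UAG at 33 → 30 nt.
Longest: frame 3, positions 6–35, 30 nt = 10 codons = 9 aa. → 30 nucleotides.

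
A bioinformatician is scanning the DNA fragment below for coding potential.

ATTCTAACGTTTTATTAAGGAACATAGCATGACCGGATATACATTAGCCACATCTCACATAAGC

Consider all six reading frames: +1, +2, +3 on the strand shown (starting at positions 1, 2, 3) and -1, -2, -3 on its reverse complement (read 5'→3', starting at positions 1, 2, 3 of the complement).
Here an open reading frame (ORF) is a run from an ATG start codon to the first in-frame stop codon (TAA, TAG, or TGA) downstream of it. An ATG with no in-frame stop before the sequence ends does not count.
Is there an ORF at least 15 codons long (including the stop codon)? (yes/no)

Reverse complement (5'→3'): GCTTATGTGAGATGTGGCTAATGTATATCCGGTCATGCTATGTTCCTTAATAAAACGTTAGAAT
Frame +1: ATT CTA ACG TTT TAT TAA GGA ACA TAG CAT GAC CGG ATA TAC ATT AGC CAC ATC TCA CAT AAG — no ATG→stop ORF.
Frame +2: TTC TAA CGT TTT ATT AAG GAA CAT AGC ATG ACC GGA TAT ACA TTA GCC ACA TCT CAC ATA AGC — no ATG→stop ORF.
Frame +3: TCT AAC GTT TTA TTA AGG AAC ATA GCA TGA CCG GAT ATA CAT TAG CCA CAT CTC ACA TAA — no ATG→stop ORF.
Frame -1: GCT TAT GTG AGA TGT GGC TAA TGT ATA TCC GGT CAT GCT ATG TTC CTT AAT AAA ACG TTA GAA — no ATG→stop ORF.
Frame -2: CTT ATG TGA GAT GTG GCT AAT GTA TAT CCG GTC ATG CTA TGT TCC TTA ATA AAA CGT TAG AAT — ATG at 5, stop TGA at 8 → 6 nt; ATG at 35, stop TAG at 59 → 27 nt.
Frame -3: TTA TGT GAG ATG TGG CTA ATG TAT ATC CGG TCA TGC TAT GTT CCT TAA TAA AAC GTT AGA — ATG at 12, stop TAA at 48 → 39 nt; ATG at 21, stop TAA at 48 → 30 nt.
Largest ORF found is 13 codons < 15, so no.

no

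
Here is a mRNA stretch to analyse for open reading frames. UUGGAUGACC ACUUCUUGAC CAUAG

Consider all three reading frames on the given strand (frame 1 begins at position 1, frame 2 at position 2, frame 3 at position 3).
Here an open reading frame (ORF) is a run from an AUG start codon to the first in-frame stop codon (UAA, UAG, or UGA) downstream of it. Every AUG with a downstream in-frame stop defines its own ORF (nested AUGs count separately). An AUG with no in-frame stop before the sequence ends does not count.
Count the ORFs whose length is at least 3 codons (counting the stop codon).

1

Frame 1: UUG GAU GAC CAC UUC UUG ACC AUA — no AUG→stop ORF.
Frame 2: UGG AUG ACC ACU UCU UGA CCA UAG — AUG at 5, stop UGA at 17 → 15 nt.
Frame 3: GGA UGA CCA CUU CUU GAC CAU — no AUG→stop ORF.
ORFs ≥ 3 codons: frame 2 5–19 (5 codons). Count = 1.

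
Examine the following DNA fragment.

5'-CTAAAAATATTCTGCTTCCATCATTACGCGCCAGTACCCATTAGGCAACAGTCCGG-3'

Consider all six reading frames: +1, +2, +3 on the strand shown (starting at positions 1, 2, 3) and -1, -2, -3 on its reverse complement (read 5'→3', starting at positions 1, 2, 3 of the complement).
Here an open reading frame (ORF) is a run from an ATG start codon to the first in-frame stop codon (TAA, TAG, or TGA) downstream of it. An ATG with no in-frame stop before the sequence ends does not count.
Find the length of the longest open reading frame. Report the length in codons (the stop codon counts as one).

8

Reverse complement (5'→3'): CCGGACTGTTGCCTAATGGGTACTGGCGCGTAATGATGGAAGCAGAATATTTTTAG
Frame +1: CTA AAA ATA TTC TGC TTC CAT CAT TAC GCG CCA GTA CCC ATT AGG CAA CAG TCC — no ATG→stop ORF.
Frame +2: TAA AAA TAT TCT GCT TCC ATC ATT ACG CGC CAG TAC CCA TTA GGC AAC AGT CCG — no ATG→stop ORF.
Frame +3: AAA AAT ATT CTG CTT CCA TCA TTA CGC GCC AGT ACC CAT TAG GCA ACA GTC CGG — no ATG→stop ORF.
Frame -1: CCG GAC TGT TGC CTA ATG GGT ACT GGC GCG TAA TGA TGG AAG CAG AAT ATT TTT — ATG at 16, stop TAA at 31 → 18 nt.
Frame -2: CGG ACT GTT GCC TAA TGG GTA CTG GCG CGT AAT GAT GGA AGC AGA ATA TTT TTA — no ATG→stop ORF.
Frame -3: GGA CTG TTG CCT AAT GGG TAC TGG CGC GTA ATG ATG GAA GCA GAA TAT TTT TAG — ATG at 33, stop TAG at 54 → 24 nt; ATG at 36, stop TAG at 54 → 21 nt.
Longest: frame -3, positions 33–56, 24 nt = 8 codons = 7 aa. → 8 codons.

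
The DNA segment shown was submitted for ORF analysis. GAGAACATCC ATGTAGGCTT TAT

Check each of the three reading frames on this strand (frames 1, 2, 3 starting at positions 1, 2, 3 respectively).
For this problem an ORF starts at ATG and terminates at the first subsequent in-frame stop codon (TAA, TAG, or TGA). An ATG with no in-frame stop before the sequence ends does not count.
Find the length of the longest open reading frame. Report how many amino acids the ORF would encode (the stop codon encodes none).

1

Frame 1: GAG AAC ATC CAT GTA GGC TTT — no ATG→stop ORF.
Frame 2: AGA ACA TCC ATG TAG GCT TTA — ATG at 11, stop TAG at 14 → 6 nt.
Frame 3: GAA CAT CCA TGT AGG CTT TAT — no ATG→stop ORF.
Longest: frame 2, positions 11–16, 6 nt = 2 codons = 1 aa. → 1 amino acids.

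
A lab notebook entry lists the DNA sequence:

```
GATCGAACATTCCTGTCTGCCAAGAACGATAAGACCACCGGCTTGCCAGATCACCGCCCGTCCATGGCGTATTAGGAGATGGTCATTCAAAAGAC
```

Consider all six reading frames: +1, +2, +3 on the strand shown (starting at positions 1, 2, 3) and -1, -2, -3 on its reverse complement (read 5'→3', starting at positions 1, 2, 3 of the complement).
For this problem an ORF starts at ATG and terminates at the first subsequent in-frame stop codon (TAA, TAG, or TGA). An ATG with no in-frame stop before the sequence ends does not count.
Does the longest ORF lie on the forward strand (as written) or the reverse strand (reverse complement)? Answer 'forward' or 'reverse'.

Reverse complement (5'→3'): GTCTTTTGAATGACCATCTCCTAATACGCCATGGACGGGCGGTGATCTGGCAAGCCGGTGGTCTTATCGTTCTTGGCAGACAGGAATGTTCGATC
Frame +1: GAT CGA ACA TTC CTG TCT GCC AAG AAC GAT AAG ACC ACC GGC TTG CCA GAT CAC CGC CCG TCC ATG GCG TAT TAG GAG ATG GTC ATT CAA AAG — ATG at 64, stop TAG at 73 → 12 nt.
Frame +2: ATC GAA CAT TCC TGT CTG CCA AGA ACG ATA AGA CCA CCG GCT TGC CAG ATC ACC GCC CGT CCA TGG CGT ATT AGG AGA TGG TCA TTC AAA AGA — no ATG→stop ORF.
Frame +3: TCG AAC ATT CCT GTC TGC CAA GAA CGA TAA GAC CAC CGG CTT GCC AGA TCA CCG CCC GTC CAT GGC GTA TTA GGA GAT GGT CAT TCA AAA GAC — no ATG→stop ORF.
Frame -1: GTC TTT TGA ATG ACC ATC TCC TAA TAC GCC ATG GAC GGG CGG TGA TCT GGC AAG CCG GTG GTC TTA TCG TTC TTG GCA GAC AGG AAT GTT CGA — ATG at 10, stop TAA at 22 → 15 nt; ATG at 31, stop TGA at 43 → 15 nt.
Frame -2: TCT TTT GAA TGA CCA TCT CCT AAT ACG CCA TGG ACG GGC GGT GAT CTG GCA AGC CGG TGG TCT TAT CGT TCT TGG CAG ACA GGA ATG TTC GAT — no ATG→stop ORF.
Frame -3: CTT TTG AAT GAC CAT CTC CTA ATA CGC CAT GGA CGG GCG GTG ATC TGG CAA GCC GGT GGT CTT ATC GTT CTT GGC AGA CAG GAA TGT TCG ATC — no ATG→stop ORF.
Forward-strand max 12 nt; reverse-strand max 15 nt. The reverse strand has the longer ORF.

reverse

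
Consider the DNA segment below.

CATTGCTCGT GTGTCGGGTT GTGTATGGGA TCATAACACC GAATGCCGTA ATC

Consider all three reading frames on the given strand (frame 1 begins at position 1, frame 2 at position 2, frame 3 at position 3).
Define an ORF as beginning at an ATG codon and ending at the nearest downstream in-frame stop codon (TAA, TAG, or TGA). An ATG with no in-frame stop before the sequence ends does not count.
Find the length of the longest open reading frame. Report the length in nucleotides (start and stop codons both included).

12

Frame 1: CAT TGC TCG TGT GTC GGG TTG TGT ATG GGA TCA TAA CAC CGA ATG CCG TAA — ATG at 25, stop TAA at 34 → 12 nt; ATG at 43, stop TAA at 49 → 9 nt.
Frame 2: ATT GCT CGT GTG TCG GGT TGT GTA TGG GAT CAT AAC ACC GAA TGC CGT AAT — no ATG→stop ORF.
Frame 3: TTG CTC GTG TGT CGG GTT GTG TAT GGG ATC ATA ACA CCG AAT GCC GTA ATC — no ATG→stop ORF.
Longest: frame 1, positions 25–36, 12 nt = 4 codons = 3 aa. → 12 nucleotides.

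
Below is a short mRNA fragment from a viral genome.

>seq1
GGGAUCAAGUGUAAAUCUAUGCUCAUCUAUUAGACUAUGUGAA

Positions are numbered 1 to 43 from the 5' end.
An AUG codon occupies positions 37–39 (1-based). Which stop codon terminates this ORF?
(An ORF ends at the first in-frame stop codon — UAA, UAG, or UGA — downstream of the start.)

Codons from position 37: AUG (37–39), UGA (40–42).
The first in-frame stop codon is UGA.

UGA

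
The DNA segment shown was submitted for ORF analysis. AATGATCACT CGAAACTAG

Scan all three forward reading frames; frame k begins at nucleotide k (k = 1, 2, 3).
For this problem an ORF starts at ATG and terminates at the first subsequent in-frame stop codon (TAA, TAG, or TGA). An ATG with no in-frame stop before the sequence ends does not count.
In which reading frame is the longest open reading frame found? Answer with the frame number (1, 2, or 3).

2

Frame 1: AAT GAT CAC TCG AAA CTA — no ATG→stop ORF.
Frame 2: ATG ATC ACT CGA AAC TAG — ATG at 2, stop TAG at 17 → 18 nt.
Frame 3: TGA TCA CTC GAA ACT — no ATG→stop ORF.
Longest ORF is 18 nt in frame 2 (positions 2–19).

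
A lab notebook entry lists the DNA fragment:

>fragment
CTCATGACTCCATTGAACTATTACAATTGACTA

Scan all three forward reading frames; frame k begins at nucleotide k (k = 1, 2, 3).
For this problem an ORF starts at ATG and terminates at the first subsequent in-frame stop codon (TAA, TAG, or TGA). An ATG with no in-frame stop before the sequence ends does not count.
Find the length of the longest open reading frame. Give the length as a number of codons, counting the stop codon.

9

Frame 1: CTC ATG ACT CCA TTG AAC TAT TAC AAT TGA CTA — ATG at 4, stop TGA at 28 → 27 nt.
Frame 2: TCA TGA CTC CAT TGA ACT ATT ACA ATT GAC — no ATG→stop ORF.
Frame 3: CAT GAC TCC ATT GAA CTA TTA CAA TTG ACT — no ATG→stop ORF.
Longest: frame 1, positions 4–30, 27 nt = 9 codons = 8 aa. → 9 codons.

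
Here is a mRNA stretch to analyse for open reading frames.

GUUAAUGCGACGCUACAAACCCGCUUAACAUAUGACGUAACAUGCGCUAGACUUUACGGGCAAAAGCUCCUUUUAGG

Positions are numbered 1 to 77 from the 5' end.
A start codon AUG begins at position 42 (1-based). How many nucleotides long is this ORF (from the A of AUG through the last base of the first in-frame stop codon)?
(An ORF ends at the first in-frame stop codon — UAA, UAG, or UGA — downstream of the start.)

Codons from position 42: AUG (42–44), CGC (45–47), UAG (48–50).
UAG is the first in-frame stop; ORF spans 42–50, 9 nucleotides.

9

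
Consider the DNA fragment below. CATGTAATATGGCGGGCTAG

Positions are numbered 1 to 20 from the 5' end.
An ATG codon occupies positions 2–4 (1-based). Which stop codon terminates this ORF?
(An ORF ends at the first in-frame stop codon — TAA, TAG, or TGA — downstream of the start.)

TAA

Codons from position 2: ATG (2–4), TAA (5–7).
The first in-frame stop codon is TAA.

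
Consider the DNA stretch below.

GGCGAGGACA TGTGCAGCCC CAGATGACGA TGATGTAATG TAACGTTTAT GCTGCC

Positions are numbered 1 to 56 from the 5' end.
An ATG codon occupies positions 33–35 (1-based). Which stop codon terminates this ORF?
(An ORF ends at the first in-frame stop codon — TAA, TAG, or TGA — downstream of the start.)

TAA

Codons from position 33: ATG (33–35), TAA (36–38).
The first in-frame stop codon is TAA.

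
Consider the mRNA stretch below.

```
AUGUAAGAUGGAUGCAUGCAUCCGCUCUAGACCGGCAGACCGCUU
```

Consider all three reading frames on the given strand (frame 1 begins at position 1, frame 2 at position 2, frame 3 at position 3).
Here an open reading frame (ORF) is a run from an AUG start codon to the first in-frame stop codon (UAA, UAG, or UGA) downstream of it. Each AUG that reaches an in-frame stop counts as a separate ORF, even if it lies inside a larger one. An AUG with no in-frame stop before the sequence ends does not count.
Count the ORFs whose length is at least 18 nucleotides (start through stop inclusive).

Frame 1: AUG UAA GAU GGA UGC AUG CAU CCG CUC UAG ACC GGC AGA CCG CUU — AUG at 1, stop UAA at 4 → 6 nt; AUG at 16, stop UAG at 28 → 15 nt.
Frame 2: UGU AAG AUG GAU GCA UGC AUC CGC UCU AGA CCG GCA GAC CGC — no AUG→stop ORF.
Frame 3: GUA AGA UGG AUG CAU GCA UCC GCU CUA GAC CGG CAG ACC GCU — no AUG→stop ORF.
No ORF reaches 18 nucleotides. Count = 0.

0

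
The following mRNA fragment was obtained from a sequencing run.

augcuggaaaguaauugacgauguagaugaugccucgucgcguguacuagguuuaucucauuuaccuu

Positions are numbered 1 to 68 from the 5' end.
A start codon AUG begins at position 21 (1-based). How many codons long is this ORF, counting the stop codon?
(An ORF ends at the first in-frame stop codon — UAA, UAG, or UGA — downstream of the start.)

2

Codons from position 21: AUG (21–23), UAG (24–26).
UAG is the first in-frame stop; that's 2 codons including the stop.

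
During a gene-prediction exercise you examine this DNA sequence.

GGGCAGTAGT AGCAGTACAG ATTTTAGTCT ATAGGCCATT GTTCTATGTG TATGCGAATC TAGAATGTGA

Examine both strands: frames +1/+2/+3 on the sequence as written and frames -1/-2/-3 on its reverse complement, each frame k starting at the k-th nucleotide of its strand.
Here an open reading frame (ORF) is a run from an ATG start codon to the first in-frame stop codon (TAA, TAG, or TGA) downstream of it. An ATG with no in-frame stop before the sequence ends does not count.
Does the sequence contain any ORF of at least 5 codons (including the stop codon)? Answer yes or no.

Reverse complement (5'→3'): TCACATTCTAGATTCGCATACACATAGAACAATGGCCTATAGACTAAAATCTGTACTGCTACTACTGCCC
Frame +1: GGG CAG TAG TAG CAG TAC AGA TTT TAG TCT ATA GGC CAT TGT TCT ATG TGT ATG CGA ATC TAG AAT GTG — ATG at 46, stop TAG at 61 → 18 nt; ATG at 52, stop TAG at 61 → 12 nt.
Frame +2: GGC AGT AGT AGC AGT ACA GAT TTT AGT CTA TAG GCC ATT GTT CTA TGT GTA TGC GAA TCT AGA ATG TGA — ATG at 65, stop TGA at 68 → 6 nt.
Frame +3: GCA GTA GTA GCA GTA CAG ATT TTA GTC TAT AGG CCA TTG TTC TAT GTG TAT GCG AAT CTA GAA TGT — no ATG→stop ORF.
Frame -1: TCA CAT TCT AGA TTC GCA TAC ACA TAG AAC AAT GGC CTA TAG ACT AAA ATC TGT ACT GCT ACT ACT GCC — no ATG→stop ORF.
Frame -2: CAC ATT CTA GAT TCG CAT ACA CAT AGA ACA ATG GCC TAT AGA CTA AAA TCT GTA CTG CTA CTA CTG CCC — no ATG→stop ORF.
Frame -3: ACA TTC TAG ATT CGC ATA CAC ATA GAA CAA TGG CCT ATA GAC TAA AAT CTG TAC TGC TAC TAC TGC — no ATG→stop ORF.
Frame +1 has an ORF of 6 codons (positions 46–63) ≥ 5, so yes.

yes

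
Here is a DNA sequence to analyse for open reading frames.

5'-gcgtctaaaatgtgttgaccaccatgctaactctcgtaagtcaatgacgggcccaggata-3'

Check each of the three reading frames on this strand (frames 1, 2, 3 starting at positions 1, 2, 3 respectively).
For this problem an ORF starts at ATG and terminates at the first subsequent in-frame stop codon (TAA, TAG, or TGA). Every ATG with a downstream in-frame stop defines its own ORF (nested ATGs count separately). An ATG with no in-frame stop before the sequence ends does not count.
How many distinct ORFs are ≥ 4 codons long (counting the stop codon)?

Frame 1: GCG TCT AAA ATG TGT TGA CCA CCA TGC TAA CTC TCG TAA GTC AAT GAC GGG CCC AGG ATA — ATG at 10, stop TGA at 16 → 9 nt.
Frame 2: CGT CTA AAA TGT GTT GAC CAC CAT GCT AAC TCT CGT AAG TCA ATG ACG GGC CCA GGA — no ATG→stop ORF.
Frame 3: GTC TAA AAT GTG TTG ACC ACC ATG CTA ACT CTC GTA AGT CAA TGA CGG GCC CAG GAT — ATG at 24, stop TGA at 45 → 24 nt.
ORFs ≥ 4 codons: frame 3 24–47 (8 codons). Count = 1.

1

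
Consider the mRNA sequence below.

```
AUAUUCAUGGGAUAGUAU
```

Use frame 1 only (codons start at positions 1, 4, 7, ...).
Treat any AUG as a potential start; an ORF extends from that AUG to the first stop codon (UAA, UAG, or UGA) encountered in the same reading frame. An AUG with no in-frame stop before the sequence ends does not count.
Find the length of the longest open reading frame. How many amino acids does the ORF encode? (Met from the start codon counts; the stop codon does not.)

Frame 1: AUA UUC AUG GGA UAG UAU — AUG at 7, stop UAG at 13 → 9 nt.
Longest: frame 1, positions 7–15, 9 nt = 3 codons = 2 aa. → 2 amino acids.

2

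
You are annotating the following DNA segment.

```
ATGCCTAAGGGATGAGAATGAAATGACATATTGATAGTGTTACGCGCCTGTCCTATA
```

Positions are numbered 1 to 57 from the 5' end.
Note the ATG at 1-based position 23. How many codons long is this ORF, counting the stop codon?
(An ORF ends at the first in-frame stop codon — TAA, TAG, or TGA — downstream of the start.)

Codons from position 23: ATG (23–25), ACA (26–28), TAT (29–31), TGA (32–34).
TGA is the first in-frame stop; that's 4 codons including the stop.

4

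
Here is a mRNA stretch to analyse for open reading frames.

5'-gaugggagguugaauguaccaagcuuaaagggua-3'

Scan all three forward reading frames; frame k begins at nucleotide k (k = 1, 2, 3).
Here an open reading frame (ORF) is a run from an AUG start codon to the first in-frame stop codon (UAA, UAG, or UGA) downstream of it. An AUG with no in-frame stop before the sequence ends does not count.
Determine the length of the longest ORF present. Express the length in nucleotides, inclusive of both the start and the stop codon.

Frame 1: GAU GGG AGG UUG AAU GUA CCA AGC UUA AAG GGU — no AUG→stop ORF.
Frame 2: AUG GGA GGU UGA AUG UAC CAA GCU UAA AGG GUA — AUG at 2, stop UGA at 11 → 12 nt; AUG at 14, stop UAA at 26 → 15 nt.
Frame 3: UGG GAG GUU GAA UGU ACC AAG CUU AAA GGG — no AUG→stop ORF.
Longest: frame 2, positions 14–28, 15 nt = 5 codons = 4 aa. → 15 nucleotides.

15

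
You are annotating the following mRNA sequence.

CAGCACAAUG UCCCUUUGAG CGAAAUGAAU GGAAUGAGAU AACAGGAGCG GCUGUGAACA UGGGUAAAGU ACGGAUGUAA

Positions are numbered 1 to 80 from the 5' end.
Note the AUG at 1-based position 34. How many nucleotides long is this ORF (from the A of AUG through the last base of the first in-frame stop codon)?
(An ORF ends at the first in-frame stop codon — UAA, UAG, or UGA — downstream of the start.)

Codons from position 34: AUG (34–36), AGA (37–39), UAA (40–42).
UAA is the first in-frame stop; ORF spans 34–42, 9 nucleotides.

9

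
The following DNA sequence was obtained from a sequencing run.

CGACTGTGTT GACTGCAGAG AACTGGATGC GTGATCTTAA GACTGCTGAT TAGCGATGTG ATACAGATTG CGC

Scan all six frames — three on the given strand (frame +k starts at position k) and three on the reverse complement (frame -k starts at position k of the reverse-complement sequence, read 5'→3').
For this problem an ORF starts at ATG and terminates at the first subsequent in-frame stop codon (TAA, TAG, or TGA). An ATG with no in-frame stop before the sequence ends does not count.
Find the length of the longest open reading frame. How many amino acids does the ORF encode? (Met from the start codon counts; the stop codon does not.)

Reverse complement (5'→3'): GCGCAATCTGTATCACATCGCTAATCAGCAGTCTTAAGATCACGCATCCAGTTCTCTGCAGTCAACACAGTCG
Frame +1: CGA CTG TGT TGA CTG CAG AGA ACT GGA TGC GTG ATC TTA AGA CTG CTG ATT AGC GAT GTG ATA CAG ATT GCG — no ATG→stop ORF.
Frame +2: GAC TGT GTT GAC TGC AGA GAA CTG GAT GCG TGA TCT TAA GAC TGC TGA TTA GCG ATG TGA TAC AGA TTG CGC — ATG at 56, stop TGA at 59 → 6 nt.
Frame +3: ACT GTG TTG ACT GCA GAG AAC TGG ATG CGT GAT CTT AAG ACT GCT GAT TAG CGA TGT GAT ACA GAT TGC — ATG at 27, stop TAG at 51 → 27 nt.
Frame -1: GCG CAA TCT GTA TCA CAT CGC TAA TCA GCA GTC TTA AGA TCA CGC ATC CAG TTC TCT GCA GTC AAC ACA GTC — no ATG→stop ORF.
Frame -2: CGC AAT CTG TAT CAC ATC GCT AAT CAG CAG TCT TAA GAT CAC GCA TCC AGT TCT CTG CAG TCA ACA CAG TCG — no ATG→stop ORF.
Frame -3: GCA ATC TGT ATC ACA TCG CTA ATC AGC AGT CTT AAG ATC ACG CAT CCA GTT CTC TGC AGT CAA CAC AGT — no ATG→stop ORF.
Longest: frame +3, positions 27–53, 27 nt = 9 codons = 8 aa. → 8 amino acids.

8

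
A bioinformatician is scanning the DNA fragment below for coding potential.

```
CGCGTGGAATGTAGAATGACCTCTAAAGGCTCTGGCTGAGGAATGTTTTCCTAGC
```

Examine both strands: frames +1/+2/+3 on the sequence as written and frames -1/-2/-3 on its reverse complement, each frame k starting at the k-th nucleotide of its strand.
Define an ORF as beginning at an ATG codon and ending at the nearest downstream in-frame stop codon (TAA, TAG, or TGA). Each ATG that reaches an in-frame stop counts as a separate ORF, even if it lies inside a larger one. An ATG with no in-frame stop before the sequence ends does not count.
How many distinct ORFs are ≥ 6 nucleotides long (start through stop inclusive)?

Reverse complement (5'→3'): GCTAGGAAAACATTCCTCAGCCAGAGCCTTTAGAGGTCATTCTACATTCCACGCG
Frame +1: CGC GTG GAA TGT AGA ATG ACC TCT AAA GGC TCT GGC TGA GGA ATG TTT TCC TAG — ATG at 16, stop TGA at 37 → 24 nt; ATG at 43, stop TAG at 52 → 12 nt.
Frame +2: GCG TGG AAT GTA GAA TGA CCT CTA AAG GCT CTG GCT GAG GAA TGT TTT CCT AGC — no ATG→stop ORF.
Frame +3: CGT GGA ATG TAG AAT GAC CTC TAA AGG CTC TGG CTG AGG AAT GTT TTC CTA — ATG at 9, stop TAG at 12 → 6 nt.
Frame -1: GCT AGG AAA ACA TTC CTC AGC CAG AGC CTT TAG AGG TCA TTC TAC ATT CCA CGC — no ATG→stop ORF.
Frame -2: CTA GGA AAA CAT TCC TCA GCC AGA GCC TTT AGA GGT CAT TCT ACA TTC CAC GCG — no ATG→stop ORF.
Frame -3: TAG GAA AAC ATT CCT CAG CCA GAG CCT TTA GAG GTC ATT CTA CAT TCC ACG — no ATG→stop ORF.
ORFs ≥ 6 nucleotides: frame +1 16–39 (24 nucleotides), frame +1 43–54 (12 nucleotides), frame +3 9–14 (6 nucleotides). Count = 3.

3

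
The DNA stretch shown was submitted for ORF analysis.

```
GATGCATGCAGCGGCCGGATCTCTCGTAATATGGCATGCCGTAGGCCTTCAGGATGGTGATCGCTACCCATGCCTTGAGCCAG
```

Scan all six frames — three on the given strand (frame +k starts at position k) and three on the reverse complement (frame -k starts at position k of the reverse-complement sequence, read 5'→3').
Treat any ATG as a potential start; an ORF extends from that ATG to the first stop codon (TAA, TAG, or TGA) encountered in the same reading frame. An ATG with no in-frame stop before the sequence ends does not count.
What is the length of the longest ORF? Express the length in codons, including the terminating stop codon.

Reverse complement (5'→3'): CTGGCTCAAGGCATGGGTAGCGATCACCATCCTGAAGGCCTACGGCATGCCATATTACGAGAGATCCGGCCGCTGCATGCATC
Frame +1: GAT GCA TGC AGC GGC CGG ATC TCT CGT AAT ATG GCA TGC CGT AGG CCT TCA GGA TGG TGA TCG CTA CCC ATG CCT TGA GCC — ATG at 31, stop TGA at 58 → 30 nt; ATG at 70, stop TGA at 76 → 9 nt.
Frame +2: ATG CAT GCA GCG GCC GGA TCT CTC GTA ATA TGG CAT GCC GTA GGC CTT CAG GAT GGT GAT CGC TAC CCA TGC CTT GAG CCA — no ATG→stop ORF.
Frame +3: TGC ATG CAG CGG CCG GAT CTC TCG TAA TAT GGC ATG CCG TAG GCC TTC AGG ATG GTG ATC GCT ACC CAT GCC TTG AGC CAG — ATG at 6, stop TAA at 27 → 24 nt; ATG at 36, stop TAG at 42 → 9 nt.
Frame -1: CTG GCT CAA GGC ATG GGT AGC GAT CAC CAT CCT GAA GGC CTA CGG CAT GCC ATA TTA CGA GAG ATC CGG CCG CTG CAT GCA — no ATG→stop ORF.
Frame -2: TGG CTC AAG GCA TGG GTA GCG ATC ACC ATC CTG AAG GCC TAC GGC ATG CCA TAT TAC GAG AGA TCC GGC CGC TGC ATG CAT — no ATG→stop ORF.
Frame -3: GGC TCA AGG CAT GGG TAG CGA TCA CCA TCC TGA AGG CCT ACG GCA TGC CAT ATT ACG AGA GAT CCG GCC GCT GCA TGC ATC — no ATG→stop ORF.
Longest: frame +1, positions 31–60, 30 nt = 10 codons = 9 aa. → 10 codons.

10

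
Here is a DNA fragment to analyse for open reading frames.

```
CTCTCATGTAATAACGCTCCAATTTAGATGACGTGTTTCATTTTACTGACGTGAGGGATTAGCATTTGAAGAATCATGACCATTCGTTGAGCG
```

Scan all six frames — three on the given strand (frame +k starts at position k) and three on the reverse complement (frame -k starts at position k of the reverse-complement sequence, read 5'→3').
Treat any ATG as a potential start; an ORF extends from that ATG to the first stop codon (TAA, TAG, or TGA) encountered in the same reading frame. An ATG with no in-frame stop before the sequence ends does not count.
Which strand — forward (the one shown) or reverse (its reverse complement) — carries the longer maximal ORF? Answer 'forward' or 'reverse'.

reverse

Reverse complement (5'→3'): CGCTCAACGAATGGTCATGATTCTTCAAATGCTAATCCCTCACGTCAGTAAAATGAAACACGTCATCTAAATTGGAGCGTTATTACATGAGAG
Frame +1: CTC TCA TGT AAT AAC GCT CCA ATT TAG ATG ACG TGT TTC ATT TTA CTG ACG TGA GGG ATT AGC ATT TGA AGA ATC ATG ACC ATT CGT TGA GCG — ATG at 28, stop TGA at 52 → 27 nt; ATG at 76, stop TGA at 88 → 15 nt.
Frame +2: TCT CAT GTA ATA ACG CTC CAA TTT AGA TGA CGT GTT TCA TTT TAC TGA CGT GAG GGA TTA GCA TTT GAA GAA TCA TGA CCA TTC GTT GAG — no ATG→stop ORF.
Frame +3: CTC ATG TAA TAA CGC TCC AAT TTA GAT GAC GTG TTT CAT TTT ACT GAC GTG AGG GAT TAG CAT TTG AAG AAT CAT GAC CAT TCG TTG AGC — ATG at 6, stop TAA at 9 → 6 nt.
Frame -1: CGC TCA ACG AAT GGT CAT GAT TCT TCA AAT GCT AAT CCC TCA CGT CAG TAA AAT GAA ACA CGT CAT CTA AAT TGG AGC GTT ATT ACA TGA GAG — no ATG→stop ORF.
Frame -2: GCT CAA CGA ATG GTC ATG ATT CTT CAA ATG CTA ATC CCT CAC GTC AGT AAA ATG AAA CAC GTC ATC TAA ATT GGA GCG TTA TTA CAT GAG — ATG at 11, stop TAA at 68 → 60 nt; ATG at 17, stop TAA at 68 → 54 nt; ATG at 29, stop TAA at 68 → 42 nt; ATG at 53, stop TAA at 68 → 18 nt.
Frame -3: CTC AAC GAA TGG TCA TGA TTC TTC AAA TGC TAA TCC CTC ACG TCA GTA AAA TGA AAC ACG TCA TCT AAA TTG GAG CGT TAT TAC ATG AGA — no ATG→stop ORF.
Forward-strand max 27 nt; reverse-strand max 60 nt. The reverse strand has the longer ORF.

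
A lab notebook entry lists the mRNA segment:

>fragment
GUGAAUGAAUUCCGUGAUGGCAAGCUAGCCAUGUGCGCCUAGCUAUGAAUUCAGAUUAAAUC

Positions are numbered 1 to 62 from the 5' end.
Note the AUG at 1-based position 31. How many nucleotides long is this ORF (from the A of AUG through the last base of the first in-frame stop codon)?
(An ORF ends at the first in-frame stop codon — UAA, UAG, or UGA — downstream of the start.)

Codons from position 31: AUG (31–33), UGC (34–36), GCC (37–39), UAG (40–42).
UAG is the first in-frame stop; ORF spans 31–42, 12 nucleotides.

12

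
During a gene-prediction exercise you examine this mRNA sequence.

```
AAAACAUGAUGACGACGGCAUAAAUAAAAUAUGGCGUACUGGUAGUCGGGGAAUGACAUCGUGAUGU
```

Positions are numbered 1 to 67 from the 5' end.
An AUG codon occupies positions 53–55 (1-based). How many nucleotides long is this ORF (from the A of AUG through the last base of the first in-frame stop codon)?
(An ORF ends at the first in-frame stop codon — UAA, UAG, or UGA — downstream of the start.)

Codons from position 53: AUG (53–55), ACA (56–58), UCG (59–61), UGA (62–64).
UGA is the first in-frame stop; ORF spans 53–64, 12 nucleotides.

12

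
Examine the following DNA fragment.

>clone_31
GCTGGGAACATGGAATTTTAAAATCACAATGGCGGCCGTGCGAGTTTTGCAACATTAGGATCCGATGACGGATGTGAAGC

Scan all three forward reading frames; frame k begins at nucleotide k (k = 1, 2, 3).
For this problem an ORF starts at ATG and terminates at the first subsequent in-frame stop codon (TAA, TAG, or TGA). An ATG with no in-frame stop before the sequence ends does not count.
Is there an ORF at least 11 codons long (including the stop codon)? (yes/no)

Frame 1: GCT GGG AAC ATG GAA TTT TAA AAT CAC AAT GGC GGC CGT GCG AGT TTT GCA ACA TTA GGA TCC GAT GAC GGA TGT GAA — ATG at 10, stop TAA at 19 → 12 nt.
Frame 2: CTG GGA ACA TGG AAT TTT AAA ATC ACA ATG GCG GCC GTG CGA GTT TTG CAA CAT TAG GAT CCG ATG ACG GAT GTG AAG — ATG at 29, stop TAG at 56 → 30 nt.
Frame 3: TGG GAA CAT GGA ATT TTA AAA TCA CAA TGG CGG CCG TGC GAG TTT TGC AAC ATT AGG ATC CGA TGA CGG ATG TGA AGC — ATG at 72, stop TGA at 75 → 6 nt.
Largest ORF found is 10 codons < 11, so no.

no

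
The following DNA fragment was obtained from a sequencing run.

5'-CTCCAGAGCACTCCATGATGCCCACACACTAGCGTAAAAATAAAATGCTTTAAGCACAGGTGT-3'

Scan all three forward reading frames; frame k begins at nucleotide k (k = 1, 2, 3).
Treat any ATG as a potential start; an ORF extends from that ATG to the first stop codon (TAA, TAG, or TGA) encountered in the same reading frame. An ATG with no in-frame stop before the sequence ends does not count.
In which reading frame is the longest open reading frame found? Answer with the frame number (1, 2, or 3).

3

Frame 1: CTC CAG AGC ACT CCA TGA TGC CCA CAC ACT AGC GTA AAA ATA AAA TGC TTT AAG CAC AGG TGT — no ATG→stop ORF.
Frame 2: TCC AGA GCA CTC CAT GAT GCC CAC ACA CTA GCG TAA AAA TAA AAT GCT TTA AGC ACA GGT — no ATG→stop ORF.
Frame 3: CCA GAG CAC TCC ATG ATG CCC ACA CAC TAG CGT AAA AAT AAA ATG CTT TAA GCA CAG GTG — ATG at 15, stop TAG at 30 → 18 nt; ATG at 18, stop TAG at 30 → 15 nt; ATG at 45, stop TAA at 51 → 9 nt.
Longest ORF is 18 nt in frame 3 (positions 15–32).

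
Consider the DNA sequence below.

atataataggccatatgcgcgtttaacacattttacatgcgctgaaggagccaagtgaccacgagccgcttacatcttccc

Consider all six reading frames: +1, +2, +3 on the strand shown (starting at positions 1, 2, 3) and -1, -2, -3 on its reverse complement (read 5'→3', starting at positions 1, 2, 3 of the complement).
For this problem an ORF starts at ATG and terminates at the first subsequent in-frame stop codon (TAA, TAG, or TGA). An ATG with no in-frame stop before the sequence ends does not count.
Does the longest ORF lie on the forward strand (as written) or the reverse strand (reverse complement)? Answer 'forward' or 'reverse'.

Reverse complement (5'→3'): GGGAAGATGTAAGCGGCTCGTGGTCACTTGGCTCCTTCAGCGCATGTAAAATGTGTTAAACGCGCATATGGCCTATTATAT
Frame +1: ATA TAA TAG GCC ATA TGC GCG TTT AAC ACA TTT TAC ATG CGC TGA AGG AGC CAA GTG ACC ACG AGC CGC TTA CAT CTT CCC — ATG at 37, stop TGA at 43 → 9 nt.
Frame +2: TAT AAT AGG CCA TAT GCG CGT TTA ACA CAT TTT ACA TGC GCT GAA GGA GCC AAG TGA CCA CGA GCC GCT TAC ATC TTC — no ATG→stop ORF.
Frame +3: ATA ATA GGC CAT ATG CGC GTT TAA CAC ATT TTA CAT GCG CTG AAG GAG CCA AGT GAC CAC GAG CCG CTT ACA TCT TCC — ATG at 15, stop TAA at 24 → 12 nt.
Frame -1: GGG AAG ATG TAA GCG GCT CGT GGT CAC TTG GCT CCT TCA GCG CAT GTA AAA TGT GTT AAA CGC GCA TAT GGC CTA TTA TAT — ATG at 7, stop TAA at 10 → 6 nt.
Frame -2: GGA AGA TGT AAG CGG CTC GTG GTC ACT TGG CTC CTT CAG CGC ATG TAA AAT GTG TTA AAC GCG CAT ATG GCC TAT TAT — ATG at 44, stop TAA at 47 → 6 nt.
Frame -3: GAA GAT GTA AGC GGC TCG TGG TCA CTT GGC TCC TTC AGC GCA TGT AAA ATG TGT TAA ACG CGC ATA TGG CCT ATT ATA — ATG at 51, stop TAA at 57 → 9 nt.
Forward-strand max 12 nt; reverse-strand max 9 nt. The forward strand has the longer ORF.

forward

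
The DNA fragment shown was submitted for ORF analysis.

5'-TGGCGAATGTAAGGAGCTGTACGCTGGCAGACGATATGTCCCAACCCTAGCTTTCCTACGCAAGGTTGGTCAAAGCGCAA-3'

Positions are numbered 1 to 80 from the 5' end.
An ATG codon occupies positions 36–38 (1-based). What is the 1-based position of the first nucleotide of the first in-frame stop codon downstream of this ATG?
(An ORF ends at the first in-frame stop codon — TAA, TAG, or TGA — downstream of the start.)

48

Codons from position 36: ATG (36–38), TCC (39–41), CAA (42–44), CCC (45–47), TAG (48–50).
TAG is a stop codon; it begins at position 48.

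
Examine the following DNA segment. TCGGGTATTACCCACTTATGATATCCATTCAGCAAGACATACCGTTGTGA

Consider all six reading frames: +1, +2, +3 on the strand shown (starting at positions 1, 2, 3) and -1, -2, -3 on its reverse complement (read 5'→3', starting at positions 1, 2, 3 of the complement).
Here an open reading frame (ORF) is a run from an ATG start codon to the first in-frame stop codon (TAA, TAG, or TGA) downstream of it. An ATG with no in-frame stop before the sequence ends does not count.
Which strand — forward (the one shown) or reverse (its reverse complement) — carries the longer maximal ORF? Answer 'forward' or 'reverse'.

forward

Reverse complement (5'→3'): TCACAACGGTATGTCTTGCTGAATGGATATCATAAGTGGGTAATACCCGA
Frame +1: TCG GGT ATT ACC CAC TTA TGA TAT CCA TTC AGC AAG ACA TAC CGT TGT — no ATG→stop ORF.
Frame +2: CGG GTA TTA CCC ACT TAT GAT ATC CAT TCA GCA AGA CAT ACC GTT GTG — no ATG→stop ORF.
Frame +3: GGG TAT TAC CCA CTT ATG ATA TCC ATT CAG CAA GAC ATA CCG TTG TGA — ATG at 18, stop TGA at 48 → 33 nt.
Frame -1: TCA CAA CGG TAT GTC TTG CTG AAT GGA TAT CAT AAG TGG GTA ATA CCC — no ATG→stop ORF.
Frame -2: CAC AAC GGT ATG TCT TGC TGA ATG GAT ATC ATA AGT GGG TAA TAC CCG — ATG at 11, stop TGA at 20 → 12 nt; ATG at 23, stop TAA at 41 → 21 nt.
Frame -3: ACA ACG GTA TGT CTT GCT GAA TGG ATA TCA TAA GTG GGT AAT ACC CGA — no ATG→stop ORF.
Forward-strand max 33 nt; reverse-strand max 21 nt. The forward strand has the longer ORF.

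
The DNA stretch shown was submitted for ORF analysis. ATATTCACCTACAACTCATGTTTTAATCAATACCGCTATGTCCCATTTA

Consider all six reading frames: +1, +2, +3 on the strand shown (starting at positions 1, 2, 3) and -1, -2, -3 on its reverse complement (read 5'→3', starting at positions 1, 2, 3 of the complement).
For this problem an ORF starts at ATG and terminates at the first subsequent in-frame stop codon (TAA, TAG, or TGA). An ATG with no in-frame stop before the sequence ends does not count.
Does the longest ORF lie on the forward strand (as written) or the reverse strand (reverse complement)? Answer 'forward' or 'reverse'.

Reverse complement (5'→3'): TAAATGGGACATAGCGGTATTGATTAAAACATGAGTTGTAGGTGAATAT
Frame +1: ATA TTC ACC TAC AAC TCA TGT TTT AAT CAA TAC CGC TAT GTC CCA TTT — no ATG→stop ORF.
Frame +2: TAT TCA CCT ACA ACT CAT GTT TTA ATC AAT ACC GCT ATG TCC CAT TTA — no ATG→stop ORF.
Frame +3: ATT CAC CTA CAA CTC ATG TTT TAA TCA ATA CCG CTA TGT CCC ATT — ATG at 18, stop TAA at 24 → 9 nt.
Frame -1: TAA ATG GGA CAT AGC GGT ATT GAT TAA AAC ATG AGT TGT AGG TGA ATA — ATG at 4, stop TAA at 25 → 24 nt; ATG at 31, stop TGA at 43 → 15 nt.
Frame -2: AAA TGG GAC ATA GCG GTA TTG ATT AAA ACA TGA GTT GTA GGT GAA TAT — no ATG→stop ORF.
Frame -3: AAT GGG ACA TAG CGG TAT TGA TTA AAA CAT GAG TTG TAG GTG AAT — no ATG→stop ORF.
Forward-strand max 9 nt; reverse-strand max 24 nt. The reverse strand has the longer ORF.

reverse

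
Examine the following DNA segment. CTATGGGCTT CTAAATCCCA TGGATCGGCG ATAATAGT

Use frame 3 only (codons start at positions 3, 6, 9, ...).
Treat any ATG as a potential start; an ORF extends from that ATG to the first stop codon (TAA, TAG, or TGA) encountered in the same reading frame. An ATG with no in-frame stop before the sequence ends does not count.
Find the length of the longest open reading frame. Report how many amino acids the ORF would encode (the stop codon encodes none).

Frame 3: ATG GGC TTC TAA ATC CCA TGG ATC GGC GAT AAT AGT — ATG at 3, stop TAA at 12 → 12 nt.
Longest: frame 3, positions 3–14, 12 nt = 4 codons = 3 aa. → 3 amino acids.

3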